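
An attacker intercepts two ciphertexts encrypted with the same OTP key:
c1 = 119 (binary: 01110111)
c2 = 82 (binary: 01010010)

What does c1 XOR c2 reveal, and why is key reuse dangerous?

Step 1: c1 XOR c2 = (m1 XOR k) XOR (m2 XOR k).
Step 2: By XOR associativity/commutativity: = m1 XOR m2 XOR k XOR k = m1 XOR m2.
Step 3: 01110111 XOR 01010010 = 00100101 = 37.
Step 4: The key cancels out! An attacker learns m1 XOR m2 = 37, revealing the relationship between plaintexts.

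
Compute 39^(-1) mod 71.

Step 1: We need x such that 39 * x = 1 (mod 71).
Step 2: Using the extended Euclidean algorithm or trial:
  39 * 51 = 1989 = 28 * 71 + 1.
Step 3: Since 1989 mod 71 = 1, the inverse is x = 51.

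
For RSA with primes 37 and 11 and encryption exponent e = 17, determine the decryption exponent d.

Step 1: n = 37 * 11 = 407.
Step 2: phi(n) = 36 * 10 = 360.
Step 3: Find d such that 17 * d = 1 (mod 360).
Step 4: d = 17^(-1) mod 360 = 233.
Verification: 17 * 233 = 3961 = 11 * 360 + 1.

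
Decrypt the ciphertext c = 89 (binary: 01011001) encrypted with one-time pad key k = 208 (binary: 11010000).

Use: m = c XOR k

Step 1: XOR ciphertext with key:
  Ciphertext: 01011001
  Key:        11010000
  XOR:        10001001
Step 2: Plaintext = 10001001 = 137 in decimal.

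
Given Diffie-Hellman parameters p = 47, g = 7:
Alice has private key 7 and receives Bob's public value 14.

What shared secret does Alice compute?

Step 1: s = B^a mod p = 14^7 mod 47.
  14^1 mod 47 = 14
  14^2 mod 47 = (14 * 14) mod 47 = 8
  14^3 mod 47 = (8 * 14) mod 47 = 18
  14^4 mod 47 = (18 * 14) mod 47 = 17
  14^5 mod 47 = (17 * 14) mod 47 = 3
  14^6 mod 47 = (3 * 14) mod 47 = 42
  14^7 mod 47 = (42 * 14) mod 47 = 24
Result: shared secret = 24.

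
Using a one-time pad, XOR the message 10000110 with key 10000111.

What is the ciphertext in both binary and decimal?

Step 1: Write out the XOR operation bit by bit:
  Message: 10000110
  Key:     10000111
  XOR:     00000001
Step 2: Convert to decimal: 00000001 = 1.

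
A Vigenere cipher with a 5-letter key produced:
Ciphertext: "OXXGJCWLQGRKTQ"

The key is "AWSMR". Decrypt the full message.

Step 1: Key 'AWSMR' has length 5. Extended key: AWSMRAWSMRAWSM
Step 2: Decrypt each position:
  O(14) - A(0) = 14 = O
  X(23) - W(22) = 1 = B
  X(23) - S(18) = 5 = F
  G(6) - M(12) = 20 = U
  J(9) - R(17) = 18 = S
  C(2) - A(0) = 2 = C
  W(22) - W(22) = 0 = A
  L(11) - S(18) = 19 = T
  Q(16) - M(12) = 4 = E
  G(6) - R(17) = 15 = P
  R(17) - A(0) = 17 = R
  K(10) - W(22) = 14 = O
  T(19) - S(18) = 1 = B
  Q(16) - M(12) = 4 = E
Plaintext: OBFUSCATEPROBE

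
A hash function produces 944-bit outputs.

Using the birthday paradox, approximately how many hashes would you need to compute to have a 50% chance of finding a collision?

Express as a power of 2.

Step 1: The birthday paradox gives collision probability ~50% after sqrt(2^n) = 2^(n/2) hashes.
Step 2: For 944-bit output: 2^(944/2) = 2^472.
Step 3: Approximately 2^472 hash computations needed.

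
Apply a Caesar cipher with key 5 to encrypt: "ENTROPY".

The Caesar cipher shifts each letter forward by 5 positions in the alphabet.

Step 1: For each letter, shift forward by 5 positions (mod 26).
  E (position 4) -> position (4+5) mod 26 = 9 -> J
  N (position 13) -> position (13+5) mod 26 = 18 -> S
  T (position 19) -> position (19+5) mod 26 = 24 -> Y
  R (position 17) -> position (17+5) mod 26 = 22 -> W
  O (position 14) -> position (14+5) mod 26 = 19 -> T
  P (position 15) -> position (15+5) mod 26 = 20 -> U
  Y (position 24) -> position (24+5) mod 26 = 3 -> D
Result: JSYWTUD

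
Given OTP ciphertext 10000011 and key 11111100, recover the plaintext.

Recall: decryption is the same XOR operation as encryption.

Step 1: XOR ciphertext with key:
  Ciphertext: 10000011
  Key:        11111100
  XOR:        01111111
Step 2: Plaintext = 01111111 = 127 in decimal.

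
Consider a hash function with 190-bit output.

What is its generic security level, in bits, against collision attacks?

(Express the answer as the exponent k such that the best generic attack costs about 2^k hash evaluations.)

Step 1: The hash has a 190-bit output.
Step 2: Collision resistance means it should be infeasible to find any x != y with h(x) = h(y).
By the birthday bound, a generic collision search succeeds after about sqrt(2^190) = 2^(190/2) = 2^95 evaluations.
Step 3: Security level = 95 bits.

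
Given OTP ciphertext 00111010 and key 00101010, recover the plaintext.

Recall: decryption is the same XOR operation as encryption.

Step 1: XOR ciphertext with key:
  Ciphertext: 00111010
  Key:        00101010
  XOR:        00010000
Step 2: Plaintext = 00010000 = 16 in decimal.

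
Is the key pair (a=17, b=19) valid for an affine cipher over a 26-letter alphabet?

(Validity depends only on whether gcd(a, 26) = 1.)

Step 1: Compute gcd(17, 26).
Step 2: gcd(17, 26) = 1.
Since gcd = 1, 17 is coprime with 26, so it is a valid key.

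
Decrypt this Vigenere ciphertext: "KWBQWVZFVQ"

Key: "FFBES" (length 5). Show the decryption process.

Step 1: Key 'FFBES' has length 5. Extended key: FFBESFFBES
Step 2: Decrypt each position:
  K(10) - F(5) = 5 = F
  W(22) - F(5) = 17 = R
  B(1) - B(1) = 0 = A
  Q(16) - E(4) = 12 = M
  W(22) - S(18) = 4 = E
  V(21) - F(5) = 16 = Q
  Z(25) - F(5) = 20 = U
  F(5) - B(1) = 4 = E
  V(21) - E(4) = 17 = R
  Q(16) - S(18) = 24 = Y
Plaintext: FRAMEQUERY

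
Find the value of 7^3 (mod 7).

Step 1: Compute 7^3 mod 7 step by step, reducing modulo 7 at each step.
  7^1 mod 7 = 0
  7^2 mod 7 = (0 * 7) mod 7 = 0
  7^3 mod 7 = (0 * 7) mod 7 = 0
Step 2: Result = 0.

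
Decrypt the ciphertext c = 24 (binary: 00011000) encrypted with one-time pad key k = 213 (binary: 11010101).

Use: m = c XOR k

Step 1: XOR ciphertext with key:
  Ciphertext: 00011000
  Key:        11010101
  XOR:        11001101
Step 2: Plaintext = 11001101 = 205 in decimal.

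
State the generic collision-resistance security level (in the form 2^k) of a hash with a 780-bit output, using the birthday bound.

Step 1: The birthday paradox gives collision probability ~50% after sqrt(2^n) = 2^(n/2) hashes.
Step 2: For 780-bit output: 2^(780/2) = 2^390.
Step 3: Approximately 2^390 hash computations needed.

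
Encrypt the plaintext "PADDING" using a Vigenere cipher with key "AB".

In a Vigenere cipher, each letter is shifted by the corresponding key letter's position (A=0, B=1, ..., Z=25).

Step 1: Repeat key to match plaintext length:
  Plaintext: PADDING
  Key:       ABABABA
Step 2: Encrypt each letter:
  P(15) + A(0) = (15+0) mod 26 = 15 = P
  A(0) + B(1) = (0+1) mod 26 = 1 = B
  D(3) + A(0) = (3+0) mod 26 = 3 = D
  D(3) + B(1) = (3+1) mod 26 = 4 = E
  I(8) + A(0) = (8+0) mod 26 = 8 = I
  N(13) + B(1) = (13+1) mod 26 = 14 = O
  G(6) + A(0) = (6+0) mod 26 = 6 = G
Ciphertext: PBDEIOG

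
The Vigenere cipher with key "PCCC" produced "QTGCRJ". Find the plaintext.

Step 1: Extend key: PCCCPC
Step 2: Decrypt each letter (c - k) mod 26:
  Q(16) - P(15) = (16-15) mod 26 = 1 = B
  T(19) - C(2) = (19-2) mod 26 = 17 = R
  G(6) - C(2) = (6-2) mod 26 = 4 = E
  C(2) - C(2) = (2-2) mod 26 = 0 = A
  R(17) - P(15) = (17-15) mod 26 = 2 = C
  J(9) - C(2) = (9-2) mod 26 = 7 = H
Plaintext: BREACH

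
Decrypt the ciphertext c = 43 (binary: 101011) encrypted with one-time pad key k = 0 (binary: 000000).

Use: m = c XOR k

Step 1: XOR ciphertext with key:
  Ciphertext: 101011
  Key:        000000
  XOR:        101011
Step 2: Plaintext = 101011 = 43 in decimal.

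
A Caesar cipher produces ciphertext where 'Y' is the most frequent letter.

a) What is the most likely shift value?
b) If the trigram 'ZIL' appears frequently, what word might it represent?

Step 1: In English, 'E' is the most frequent letter (12.7%).
Step 2: The most frequent ciphertext letter is 'Y' (position 24).
Step 3: Shift = (24 - 4) mod 26 = 20.
Step 4: Decrypt 'ZIL' by shifting back 20:
  Z -> F
  I -> O
  L -> R
Step 5: 'ZIL' decrypts to 'FOR'.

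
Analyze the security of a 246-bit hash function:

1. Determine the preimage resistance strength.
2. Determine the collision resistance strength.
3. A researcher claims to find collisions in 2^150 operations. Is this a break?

Step 1: Preimage resistance requires brute-force of 2^246 operations.
Step 2: Collision resistance (birthday bound) = 2^(246/2) = 2^123.
Step 3: The claimed attack costs 2^150 operations.
Step 4: Since 2^150 >= 2^123, the claimed attack is no faster than the generic birthday attack, so this does not break collision resistance.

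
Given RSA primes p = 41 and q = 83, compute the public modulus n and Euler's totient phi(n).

Step 1: n = p * q = 41 * 83 = 3403.
Step 2: phi(n) = (p-1)(q-1) = 40 * 82 = 3280.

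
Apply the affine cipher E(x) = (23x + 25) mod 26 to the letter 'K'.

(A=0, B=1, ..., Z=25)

Step 1: Convert 'K' to number: x = 10.
Step 2: E(10) = (23 * 10 + 25) mod 26 = 255 mod 26 = 21.
Step 3: Convert 21 back to letter: V.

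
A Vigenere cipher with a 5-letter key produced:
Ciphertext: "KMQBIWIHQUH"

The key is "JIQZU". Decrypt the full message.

Step 1: Key 'JIQZU' has length 5. Extended key: JIQZUJIQZUJ
Step 2: Decrypt each position:
  K(10) - J(9) = 1 = B
  M(12) - I(8) = 4 = E
  Q(16) - Q(16) = 0 = A
  B(1) - Z(25) = 2 = C
  I(8) - U(20) = 14 = O
  W(22) - J(9) = 13 = N
  I(8) - I(8) = 0 = A
  H(7) - Q(16) = 17 = R
  Q(16) - Z(25) = 17 = R
  U(20) - U(20) = 0 = A
  H(7) - J(9) = 24 = Y
Plaintext: BEACONARRAY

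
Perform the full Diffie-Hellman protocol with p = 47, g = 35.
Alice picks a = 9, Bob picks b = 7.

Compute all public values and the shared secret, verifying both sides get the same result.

Step 1: A = g^a mod p = 35^9 mod 47 = 15.
Step 2: B = g^b mod p = 35^7 mod 47 = 5.
Step 3: Alice computes s = B^a mod p = 5^9 mod 47 = 40.
Step 4: Bob computes s = A^b mod p = 15^7 mod 47 = 40.
Both sides agree: shared secret = 40.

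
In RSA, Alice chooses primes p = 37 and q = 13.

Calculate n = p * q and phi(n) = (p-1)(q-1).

Step 1: n = p * q = 37 * 13 = 481.
Step 2: phi(n) = (p-1)(q-1) = 36 * 12 = 432.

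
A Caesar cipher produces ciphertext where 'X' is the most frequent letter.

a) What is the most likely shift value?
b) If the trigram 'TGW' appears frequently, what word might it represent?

Step 1: In English, 'E' is the most frequent letter (12.7%).
Step 2: The most frequent ciphertext letter is 'X' (position 23).
Step 3: Shift = (23 - 4) mod 26 = 19.
Step 4: Decrypt 'TGW' by shifting back 19:
  T -> A
  G -> N
  W -> D
Step 5: 'TGW' decrypts to 'AND'.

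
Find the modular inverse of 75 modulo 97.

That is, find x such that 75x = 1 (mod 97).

Step 1: We need x such that 75 * x = 1 (mod 97).
Step 2: Using the extended Euclidean algorithm or trial:
  75 * 22 = 1650 = 17 * 97 + 1.
Step 3: Since 1650 mod 97 = 1, the inverse is x = 22.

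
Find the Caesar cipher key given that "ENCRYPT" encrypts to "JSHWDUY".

Step 1: Compare first letters: E (position 4) -> J (position 9).
Step 2: Shift = (9 - 4) mod 26 = 5.
The shift value is 5.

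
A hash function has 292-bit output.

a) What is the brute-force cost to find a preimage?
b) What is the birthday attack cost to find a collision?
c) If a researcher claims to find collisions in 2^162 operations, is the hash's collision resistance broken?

Step 1: Preimage resistance requires brute-force of 2^292 operations.
Step 2: Collision resistance (birthday bound) = 2^(292/2) = 2^146.
Step 3: The claimed attack costs 2^162 operations.
Step 4: Since 2^162 >= 2^146, the claimed attack is no faster than the generic birthday attack, so this does not break collision resistance.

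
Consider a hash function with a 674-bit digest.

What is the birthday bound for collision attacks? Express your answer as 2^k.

Step 1: The birthday paradox gives collision probability ~50% after sqrt(2^n) = 2^(n/2) hashes.
Step 2: For 674-bit output: 2^(674/2) = 2^337.
Step 3: Approximately 2^337 hash computations needed.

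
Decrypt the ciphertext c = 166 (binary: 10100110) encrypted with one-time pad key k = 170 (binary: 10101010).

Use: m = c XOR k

Step 1: XOR ciphertext with key:
  Ciphertext: 10100110
  Key:        10101010
  XOR:        00001100
Step 2: Plaintext = 00001100 = 12 in decimal.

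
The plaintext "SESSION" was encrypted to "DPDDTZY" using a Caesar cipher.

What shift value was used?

Step 1: Compare first letters: S (position 18) -> D (position 3).
Step 2: Shift = (3 - 18) mod 26 = 11.
The shift value is 11.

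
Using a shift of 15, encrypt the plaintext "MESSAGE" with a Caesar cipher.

Step 1: For each letter, shift forward by 15 positions (mod 26).
  M (position 12) -> position (12+15) mod 26 = 1 -> B
  E (position 4) -> position (4+15) mod 26 = 19 -> T
  S (position 18) -> position (18+15) mod 26 = 7 -> H
  S (position 18) -> position (18+15) mod 26 = 7 -> H
  A (position 0) -> position (0+15) mod 26 = 15 -> P
  G (position 6) -> position (6+15) mod 26 = 21 -> V
  E (position 4) -> position (4+15) mod 26 = 19 -> T
Result: BTHHPVT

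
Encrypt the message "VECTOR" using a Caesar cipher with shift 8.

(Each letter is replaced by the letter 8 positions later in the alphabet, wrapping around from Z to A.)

Step 1: For each letter, shift forward by 8 positions (mod 26).
  V (position 21) -> position (21+8) mod 26 = 3 -> D
  E (position 4) -> position (4+8) mod 26 = 12 -> M
  C (position 2) -> position (2+8) mod 26 = 10 -> K
  T (position 19) -> position (19+8) mod 26 = 1 -> B
  O (position 14) -> position (14+8) mod 26 = 22 -> W
  R (position 17) -> position (17+8) mod 26 = 25 -> Z
Result: DMKBWZ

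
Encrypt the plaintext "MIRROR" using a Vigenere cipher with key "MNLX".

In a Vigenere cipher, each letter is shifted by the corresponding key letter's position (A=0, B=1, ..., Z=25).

Step 1: Repeat key to match plaintext length:
  Plaintext: MIRROR
  Key:       MNLXMN
Step 2: Encrypt each letter:
  M(12) + M(12) = (12+12) mod 26 = 24 = Y
  I(8) + N(13) = (8+13) mod 26 = 21 = V
  R(17) + L(11) = (17+11) mod 26 = 2 = C
  R(17) + X(23) = (17+23) mod 26 = 14 = O
  O(14) + M(12) = (14+12) mod 26 = 0 = A
  R(17) + N(13) = (17+13) mod 26 = 4 = E
Ciphertext: YVCOAE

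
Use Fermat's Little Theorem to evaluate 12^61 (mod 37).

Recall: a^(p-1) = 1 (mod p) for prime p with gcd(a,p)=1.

Step 1: Since 37 is prime, by Fermat's Little Theorem: 12^36 = 1 (mod 37).
Step 2: Reduce exponent: 61 mod 36 = 25.
Step 3: So 12^61 = 12^25 (mod 37).
Step 4: 12^25 mod 37 = 9.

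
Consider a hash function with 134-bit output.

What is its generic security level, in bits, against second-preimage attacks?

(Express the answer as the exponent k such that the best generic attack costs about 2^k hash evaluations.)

Step 1: The hash has a 134-bit output.
Step 2: Second-preimage resistance means: given a specific input x, it should be infeasible to find a different y with h(y) = h(x).
With a 134-bit output, a generic search for a second preimage costs about 2^134 evaluations (each trial matches the fixed target with probability 2^-134).
Step 3: Security level = 134 bits.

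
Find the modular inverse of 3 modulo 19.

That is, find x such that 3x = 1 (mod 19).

Step 1: We need x such that 3 * x = 1 (mod 19).
Step 2: Using the extended Euclidean algorithm or trial:
  3 * 13 = 39 = 2 * 19 + 1.
Step 3: Since 39 mod 19 = 1, the inverse is x = 13.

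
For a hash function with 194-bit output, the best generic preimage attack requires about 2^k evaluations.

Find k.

Step 1: The hash has a 194-bit output.
Step 2: Preimage resistance means: given a digest h(x), it should be infeasible to find any input that hashes to it.
With a 194-bit output there are 2^194 possible digests, so a generic brute-force preimage search costs about 2^194 evaluations.
Step 3: Security level = 194 bits.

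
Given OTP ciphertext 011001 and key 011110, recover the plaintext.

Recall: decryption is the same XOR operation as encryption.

Step 1: XOR ciphertext with key:
  Ciphertext: 011001
  Key:        011110
  XOR:        000111
Step 2: Plaintext = 000111 = 7 in decimal.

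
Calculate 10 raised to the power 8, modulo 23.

Step 1: Compute 10^8 mod 23 step by step, reducing modulo 23 at each step.
  10^1 mod 23 = 10
  10^2 mod 23 = (10 * 10) mod 23 = 8
  10^3 mod 23 = (8 * 10) mod 23 = 11
  10^4 mod 23 = (11 * 10) mod 23 = 18
  10^5 mod 23 = (18 * 10) mod 23 = 19
  10^6 mod 23 = (19 * 10) mod 23 = 6
  10^7 mod 23 = (6 * 10) mod 23 = 14
  10^8 mod 23 = (14 * 10) mod 23 = 2
Step 2: Result = 2.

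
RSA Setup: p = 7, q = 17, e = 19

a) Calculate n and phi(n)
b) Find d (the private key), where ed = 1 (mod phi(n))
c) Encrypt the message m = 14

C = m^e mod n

Step 1: n = 7 * 17 = 119.
Step 2: phi(n) = (7-1)(17-1) = 6 * 16 = 96.
Step 3: Find d = 19^(-1) mod 96 = 91.
  Verify: 19 * 91 = 1729 = 1 (mod 96).
Step 4: C = 14^19 mod 119 = 7.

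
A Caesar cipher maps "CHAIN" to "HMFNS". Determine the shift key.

Step 1: Compare first letters: C (position 2) -> H (position 7).
Step 2: Shift = (7 - 2) mod 26 = 5.
The shift value is 5.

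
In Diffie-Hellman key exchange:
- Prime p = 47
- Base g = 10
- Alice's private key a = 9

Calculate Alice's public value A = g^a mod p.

Step 1: A = g^a mod p = 10^9 mod 47.
  10^1 mod 47 = 10
  10^2 mod 47 = (10 * 10) mod 47 = 6
  10^3 mod 47 = (6 * 10) mod 47 = 13
  10^4 mod 47 = (13 * 10) mod 47 = 36
  10^5 mod 47 = (36 * 10) mod 47 = 31
  10^6 mod 47 = (31 * 10) mod 47 = 28
  10^7 mod 47 = (28 * 10) mod 47 = 45
  10^8 mod 47 = (45 * 10) mod 47 = 27
  10^9 mod 47 = (27 * 10) mod 47 = 35
Result: A = 35.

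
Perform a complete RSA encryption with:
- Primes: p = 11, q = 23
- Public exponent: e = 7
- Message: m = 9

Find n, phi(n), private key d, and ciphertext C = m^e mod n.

Step 1: n = 11 * 23 = 253.
Step 2: phi(n) = (11-1)(23-1) = 10 * 22 = 220.
Step 3: Find d = 7^(-1) mod 220 = 63.
  Verify: 7 * 63 = 441 = 1 (mod 220).
Step 4: C = 9^7 mod 253 = 4.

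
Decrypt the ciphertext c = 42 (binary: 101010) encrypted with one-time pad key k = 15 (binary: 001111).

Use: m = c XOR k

Step 1: XOR ciphertext with key:
  Ciphertext: 101010
  Key:        001111
  XOR:        100101
Step 2: Plaintext = 100101 = 37 in decimal.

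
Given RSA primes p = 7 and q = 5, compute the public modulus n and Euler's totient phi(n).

Step 1: n = p * q = 7 * 5 = 35.
Step 2: phi(n) = (p-1)(q-1) = 6 * 4 = 24.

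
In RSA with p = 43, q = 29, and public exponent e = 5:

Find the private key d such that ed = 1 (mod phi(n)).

Step 1: n = 43 * 29 = 1247.
Step 2: phi(n) = 42 * 28 = 1176.
Step 3: Find d such that 5 * d = 1 (mod 1176).
Step 4: d = 5^(-1) mod 1176 = 941.
Verification: 5 * 941 = 4705 = 4 * 1176 + 1.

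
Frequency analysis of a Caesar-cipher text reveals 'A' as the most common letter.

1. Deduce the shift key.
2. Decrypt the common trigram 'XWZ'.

Step 1: In English, 'E' is the most frequent letter (12.7%).
Step 2: The most frequent ciphertext letter is 'A' (position 0).
Step 3: Shift = (0 - 4) mod 26 = 22.
Step 4: Decrypt 'XWZ' by shifting back 22:
  X -> B
  W -> A
  Z -> D
Step 5: 'XWZ' decrypts to 'BAD'.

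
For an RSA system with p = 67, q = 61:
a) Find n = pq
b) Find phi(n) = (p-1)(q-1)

Step 1: n = p * q = 67 * 61 = 4087.
Step 2: phi(n) = (p-1)(q-1) = 66 * 60 = 3960.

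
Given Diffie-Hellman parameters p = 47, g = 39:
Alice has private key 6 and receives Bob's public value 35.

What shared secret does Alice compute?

Step 1: s = B^a mod p = 35^6 mod 47.
  35^1 mod 47 = 35
  35^2 mod 47 = (35 * 35) mod 47 = 3
  35^3 mod 47 = (3 * 35) mod 47 = 11
  35^4 mod 47 = (11 * 35) mod 47 = 9
  35^5 mod 47 = (9 * 35) mod 47 = 33
  35^6 mod 47 = (33 * 35) mod 47 = 27
Result: shared secret = 27.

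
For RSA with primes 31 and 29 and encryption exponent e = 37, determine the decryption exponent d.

Step 1: n = 31 * 29 = 899.
Step 2: phi(n) = 30 * 28 = 840.
Step 3: Find d such that 37 * d = 1 (mod 840).
Step 4: d = 37^(-1) mod 840 = 613.
Verification: 37 * 613 = 22681 = 27 * 840 + 1.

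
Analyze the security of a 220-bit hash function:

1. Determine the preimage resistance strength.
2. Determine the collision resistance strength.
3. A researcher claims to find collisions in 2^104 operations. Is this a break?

Step 1: Preimage resistance requires brute-force of 2^220 operations.
Step 2: Collision resistance (birthday bound) = 2^(220/2) = 2^110.
Step 3: The claimed attack costs 2^104 operations.
Step 4: Since 2^104 < 2^110, the claimed attack beats the generic birthday bound, so collision resistance is broken.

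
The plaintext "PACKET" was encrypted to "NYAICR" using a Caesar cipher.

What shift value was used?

Step 1: Compare first letters: P (position 15) -> N (position 13).
Step 2: Shift = (13 - 15) mod 26 = 24.
The shift value is 24.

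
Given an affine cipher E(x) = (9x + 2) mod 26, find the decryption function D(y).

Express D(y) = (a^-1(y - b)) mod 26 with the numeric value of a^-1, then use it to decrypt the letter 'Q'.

Step 1: Find a^-1, the modular inverse of 9 mod 26.
Step 2: We need 9 * a^-1 = 1 (mod 26).
Step 3: 9 * 3 = 27 = 1 * 26 + 1, so a^-1 = 3.
Step 4: D(y) = 3(y - 2) mod 26.
Step 5: Apply to 'Q' (y = 16): D(16) = 3 * (16 - 2) mod 26 = 3 * 14 mod 26 = 16 -> 'Q'.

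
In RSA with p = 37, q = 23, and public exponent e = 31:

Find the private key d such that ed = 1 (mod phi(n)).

Step 1: n = 37 * 23 = 851.
Step 2: phi(n) = 36 * 22 = 792.
Step 3: Find d such that 31 * d = 1 (mod 792).
Step 4: d = 31^(-1) mod 792 = 511.
Verification: 31 * 511 = 15841 = 20 * 792 + 1.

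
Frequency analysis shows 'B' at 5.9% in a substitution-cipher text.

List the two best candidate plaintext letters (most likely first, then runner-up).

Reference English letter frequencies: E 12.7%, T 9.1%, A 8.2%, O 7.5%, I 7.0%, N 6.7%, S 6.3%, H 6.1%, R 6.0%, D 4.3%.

Step 1: Observed frequency of 'B' is 5.9%.
Step 2: Compute distances to each reference frequency and sort:
  R (6.0%): difference = 0.1% <-- BEST
  H (6.1%): difference = 0.2% <-- RUNNER-UP
  S (6.3%): difference = 0.4%
  N (6.7%): difference = 0.8%
  I (7.0%): difference = 1.1%
Step 3: Most likely is 'R' (6.0%, diff 0.1%); second most likely is 'H' (6.1%, diff 0.2%).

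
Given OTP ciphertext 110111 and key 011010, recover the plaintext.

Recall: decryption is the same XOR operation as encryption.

Step 1: XOR ciphertext with key:
  Ciphertext: 110111
  Key:        011010
  XOR:        101101
Step 2: Plaintext = 101101 = 45 in decimal.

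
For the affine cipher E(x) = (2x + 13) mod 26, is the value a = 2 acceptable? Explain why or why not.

Step 1: Compute gcd(2, 26).
Step 2: gcd(2, 26) = 2.
Since gcd = 2 != 1, 2 shares a common factor with 26, so it cannot be used.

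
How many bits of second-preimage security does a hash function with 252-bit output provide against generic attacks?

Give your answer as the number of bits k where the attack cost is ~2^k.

Step 1: The hash has a 252-bit output.
Step 2: Second-preimage resistance means: given a specific input x, it should be infeasible to find a different y with h(y) = h(x).
With a 252-bit output, a generic search for a second preimage costs about 2^252 evaluations (each trial matches the fixed target with probability 2^-252).
Step 3: Security level = 252 bits.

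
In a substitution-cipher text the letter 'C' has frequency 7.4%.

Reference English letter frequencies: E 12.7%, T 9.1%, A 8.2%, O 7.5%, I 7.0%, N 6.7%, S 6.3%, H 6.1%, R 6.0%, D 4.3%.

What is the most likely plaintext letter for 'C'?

Step 1: The observed frequency is 7.4%.
Step 2: Compare with English frequencies:
  E: 12.7% (difference: 5.3%)
  T: 9.1% (difference: 1.7%)
  A: 8.2% (difference: 0.8%)
  O: 7.5% (difference: 0.1%) <-- closest
  I: 7.0% (difference: 0.4%)
  N: 6.7% (difference: 0.7%)
  S: 6.3% (difference: 1.1%)
  H: 6.1% (difference: 1.3%)
  R: 6.0% (difference: 1.4%)
  D: 4.3% (difference: 3.1%)
Step 3: 'C' most likely represents 'O' (frequency 7.5%).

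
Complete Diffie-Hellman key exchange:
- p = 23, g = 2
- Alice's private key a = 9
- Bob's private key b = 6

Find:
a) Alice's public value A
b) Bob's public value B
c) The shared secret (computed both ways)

Step 1: A = g^a mod p = 2^9 mod 23 = 6.
Step 2: B = g^b mod p = 2^6 mod 23 = 18.
Step 3: Alice computes s = B^a mod p = 18^9 mod 23 = 12.
Step 4: Bob computes s = A^b mod p = 6^6 mod 23 = 12.
Both sides agree: shared secret = 12.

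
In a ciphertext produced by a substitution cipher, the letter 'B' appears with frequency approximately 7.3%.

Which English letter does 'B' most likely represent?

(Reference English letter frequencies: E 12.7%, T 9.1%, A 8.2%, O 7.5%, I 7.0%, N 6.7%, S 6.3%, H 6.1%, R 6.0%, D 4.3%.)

Step 1: The observed frequency is 7.3%.
Step 2: Compare with English frequencies:
  E: 12.7% (difference: 5.4%)
  T: 9.1% (difference: 1.8%)
  A: 8.2% (difference: 0.9%)
  O: 7.5% (difference: 0.2%) <-- closest
  I: 7.0% (difference: 0.3%)
  N: 6.7% (difference: 0.6%)
  S: 6.3% (difference: 1.0%)
  H: 6.1% (difference: 1.2%)
  R: 6.0% (difference: 1.3%)
  D: 4.3% (difference: 3.0%)
Step 3: 'B' most likely represents 'O' (frequency 7.5%).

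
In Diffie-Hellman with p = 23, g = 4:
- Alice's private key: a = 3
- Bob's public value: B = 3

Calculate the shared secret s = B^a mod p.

Step 1: s = B^a mod p = 3^3 mod 23.
  3^1 mod 23 = 3
  3^2 mod 23 = (3 * 3) mod 23 = 9
  3^3 mod 23 = (9 * 3) mod 23 = 4
Result: shared secret = 4.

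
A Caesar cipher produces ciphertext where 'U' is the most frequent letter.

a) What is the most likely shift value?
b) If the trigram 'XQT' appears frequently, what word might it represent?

Step 1: In English, 'E' is the most frequent letter (12.7%).
Step 2: The most frequent ciphertext letter is 'U' (position 20).
Step 3: Shift = (20 - 4) mod 26 = 16.
Step 4: Decrypt 'XQT' by shifting back 16:
  X -> H
  Q -> A
  T -> D
Step 5: 'XQT' decrypts to 'HAD'.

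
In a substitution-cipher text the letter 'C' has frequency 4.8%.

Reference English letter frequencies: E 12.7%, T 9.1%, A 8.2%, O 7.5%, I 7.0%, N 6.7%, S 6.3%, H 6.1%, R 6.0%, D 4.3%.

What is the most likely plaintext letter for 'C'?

Step 1: The observed frequency is 4.8%.
Step 2: Compare with English frequencies:
  E: 12.7% (difference: 7.9%)
  T: 9.1% (difference: 4.3%)
  A: 8.2% (difference: 3.4%)
  O: 7.5% (difference: 2.7%)
  I: 7.0% (difference: 2.2%)
  N: 6.7% (difference: 1.9%)
  S: 6.3% (difference: 1.5%)
  H: 6.1% (difference: 1.3%)
  R: 6.0% (difference: 1.2%)
  D: 4.3% (difference: 0.5%) <-- closest
Step 3: 'C' most likely represents 'D' (frequency 4.3%).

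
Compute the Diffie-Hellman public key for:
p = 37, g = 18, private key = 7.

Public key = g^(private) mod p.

Step 1: A = g^a mod p = 18^7 mod 37.
  18^1 mod 37 = 18
  18^2 mod 37 = (18 * 18) mod 37 = 28
  18^3 mod 37 = (28 * 18) mod 37 = 23
  18^4 mod 37 = (23 * 18) mod 37 = 7
  18^5 mod 37 = (7 * 18) mod 37 = 15
  18^6 mod 37 = (15 * 18) mod 37 = 11
  18^7 mod 37 = (11 * 18) mod 37 = 13
Result: A = 13.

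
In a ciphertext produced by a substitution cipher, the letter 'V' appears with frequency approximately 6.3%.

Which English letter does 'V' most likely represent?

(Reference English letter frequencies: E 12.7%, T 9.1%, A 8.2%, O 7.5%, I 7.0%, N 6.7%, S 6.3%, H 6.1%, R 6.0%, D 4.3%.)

Step 1: The observed frequency is 6.3%.
Step 2: Compare with English frequencies:
  E: 12.7% (difference: 6.4%)
  T: 9.1% (difference: 2.8%)
  A: 8.2% (difference: 1.9%)
  O: 7.5% (difference: 1.2%)
  I: 7.0% (difference: 0.7%)
  N: 6.7% (difference: 0.4%)
  S: 6.3% (difference: 0.0%) <-- closest
  H: 6.1% (difference: 0.2%)
  R: 6.0% (difference: 0.3%)
  D: 4.3% (difference: 2.0%)
Step 3: 'V' most likely represents 'S' (frequency 6.3%).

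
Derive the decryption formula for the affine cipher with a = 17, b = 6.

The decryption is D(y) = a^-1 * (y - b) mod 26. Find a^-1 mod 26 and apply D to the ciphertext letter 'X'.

Step 1: Find a^-1, the modular inverse of 17 mod 26.
Step 2: We need 17 * a^-1 = 1 (mod 26).
Step 3: 17 * 23 = 391 = 15 * 26 + 1, so a^-1 = 23.
Step 4: D(y) = 23(y - 6) mod 26.
Step 5: Apply to 'X' (y = 23): D(23) = 23 * (23 - 6) mod 26 = 23 * 17 mod 26 = 1 -> 'B'.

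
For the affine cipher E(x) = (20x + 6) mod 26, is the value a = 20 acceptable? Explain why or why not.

Step 1: Compute gcd(20, 26).
Step 2: gcd(20, 26) = 2.
Since gcd = 2 != 1, 20 shares a common factor with 26, so it cannot be used.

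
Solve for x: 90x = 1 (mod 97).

Step 1: We need x such that 90 * x = 1 (mod 97).
Step 2: Using the extended Euclidean algorithm or trial:
  90 * 83 = 7470 = 77 * 97 + 1.
Step 3: Since 7470 mod 97 = 1, the inverse is x = 83.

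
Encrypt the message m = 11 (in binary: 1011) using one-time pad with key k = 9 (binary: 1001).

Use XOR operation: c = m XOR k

Step 1: Write out the XOR operation bit by bit:
  Message: 1011
  Key:     1001
  XOR:     0010
Step 2: Convert to decimal: 0010 = 2.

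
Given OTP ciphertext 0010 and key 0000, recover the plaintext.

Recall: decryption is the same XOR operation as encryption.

Step 1: XOR ciphertext with key:
  Ciphertext: 0010
  Key:        0000
  XOR:        0010
Step 2: Plaintext = 0010 = 2 in decimal.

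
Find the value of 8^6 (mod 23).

Step 1: Compute 8^6 mod 23 step by step, reducing modulo 23 at each step.
  8^1 mod 23 = 8
  8^2 mod 23 = (8 * 8) mod 23 = 18
  8^3 mod 23 = (18 * 8) mod 23 = 6
  8^4 mod 23 = (6 * 8) mod 23 = 2
  8^5 mod 23 = (2 * 8) mod 23 = 16
  8^6 mod 23 = (16 * 8) mod 23 = 13
Step 2: Result = 13.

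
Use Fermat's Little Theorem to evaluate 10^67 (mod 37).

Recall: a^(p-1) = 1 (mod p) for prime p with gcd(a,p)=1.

Step 1: Since 37 is prime, by Fermat's Little Theorem: 10^36 = 1 (mod 37).
Step 2: Reduce exponent: 67 mod 36 = 31.
Step 3: So 10^67 = 10^31 (mod 37).
Step 4: 10^31 mod 37 = 10.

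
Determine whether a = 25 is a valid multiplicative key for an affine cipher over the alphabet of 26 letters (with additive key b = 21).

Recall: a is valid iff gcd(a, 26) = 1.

Step 1: Compute gcd(25, 26).
Step 2: gcd(25, 26) = 1.
Since gcd = 1, 25 is coprime with 26, so it is a valid key.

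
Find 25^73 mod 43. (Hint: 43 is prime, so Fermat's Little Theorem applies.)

Step 1: Since 43 is prime, by Fermat's Little Theorem: 25^42 = 1 (mod 43).
Step 2: Reduce exponent: 73 mod 42 = 31.
Step 3: So 25^73 = 25^31 (mod 43).
Step 4: 25^31 mod 43 = 17.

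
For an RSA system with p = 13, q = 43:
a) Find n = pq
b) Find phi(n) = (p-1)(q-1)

Step 1: n = p * q = 13 * 43 = 559.
Step 2: phi(n) = (p-1)(q-1) = 12 * 42 = 504.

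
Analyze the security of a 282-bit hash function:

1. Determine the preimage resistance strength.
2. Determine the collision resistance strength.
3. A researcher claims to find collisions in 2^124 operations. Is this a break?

Step 1: Preimage resistance requires brute-force of 2^282 operations.
Step 2: Collision resistance (birthday bound) = 2^(282/2) = 2^141.
Step 3: The claimed attack costs 2^124 operations.
Step 4: Since 2^124 < 2^141, the claimed attack beats the generic birthday bound, so collision resistance is broken.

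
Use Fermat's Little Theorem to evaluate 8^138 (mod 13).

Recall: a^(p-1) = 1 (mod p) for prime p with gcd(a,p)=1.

Step 1: Since 13 is prime, by Fermat's Little Theorem: 8^12 = 1 (mod 13).
Step 2: Reduce exponent: 138 mod 12 = 6.
Step 3: So 8^138 = 8^6 (mod 13).
Step 4: 8^6 mod 13 = 12.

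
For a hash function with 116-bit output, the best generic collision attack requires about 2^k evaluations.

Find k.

Step 1: The hash has a 116-bit output.
Step 2: Collision resistance means it should be infeasible to find any x != y with h(x) = h(y).
By the birthday bound, a generic collision search succeeds after about sqrt(2^116) = 2^(116/2) = 2^58 evaluations.
Step 3: Security level = 58 bits.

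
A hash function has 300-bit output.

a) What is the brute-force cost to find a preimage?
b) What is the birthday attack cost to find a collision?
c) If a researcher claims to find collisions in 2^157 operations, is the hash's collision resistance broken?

Step 1: Preimage resistance requires brute-force of 2^300 operations.
Step 2: Collision resistance (birthday bound) = 2^(300/2) = 2^150.
Step 3: The claimed attack costs 2^157 operations.
Step 4: Since 2^157 >= 2^150, the claimed attack is no faster than the generic birthday attack, so this does not break collision resistance.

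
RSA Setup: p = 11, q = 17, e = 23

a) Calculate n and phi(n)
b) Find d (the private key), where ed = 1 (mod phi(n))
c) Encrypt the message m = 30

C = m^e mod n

Step 1: n = 11 * 17 = 187.
Step 2: phi(n) = (11-1)(17-1) = 10 * 16 = 160.
Step 3: Find d = 23^(-1) mod 160 = 7.
  Verify: 23 * 7 = 161 = 1 (mod 160).
Step 4: C = 30^23 mod 187 = 72.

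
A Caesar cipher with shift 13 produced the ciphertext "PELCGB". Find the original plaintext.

Step 1: Reverse the shift by subtracting 13 from each letter position.
  P (position 15) -> position (15-13) mod 26 = 2 -> C
  E (position 4) -> position (4-13) mod 26 = 17 -> R
  L (position 11) -> position (11-13) mod 26 = 24 -> Y
  C (position 2) -> position (2-13) mod 26 = 15 -> P
  G (position 6) -> position (6-13) mod 26 = 19 -> T
  B (position 1) -> position (1-13) mod 26 = 14 -> O
Decrypted message: CRYPTO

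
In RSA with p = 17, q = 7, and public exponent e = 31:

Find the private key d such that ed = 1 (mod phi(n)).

Step 1: n = 17 * 7 = 119.
Step 2: phi(n) = 16 * 6 = 96.
Step 3: Find d such that 31 * d = 1 (mod 96).
Step 4: d = 31^(-1) mod 96 = 31.
Verification: 31 * 31 = 961 = 10 * 96 + 1.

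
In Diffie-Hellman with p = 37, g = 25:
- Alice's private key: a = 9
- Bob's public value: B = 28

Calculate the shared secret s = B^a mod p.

Step 1: s = B^a mod p = 28^9 mod 37.
  28^1 mod 37 = 28
  28^2 mod 37 = (28 * 28) mod 37 = 7
  28^3 mod 37 = (7 * 28) mod 37 = 11
  28^4 mod 37 = (11 * 28) mod 37 = 12
  28^5 mod 37 = (12 * 28) mod 37 = 3
  28^6 mod 37 = (3 * 28) mod 37 = 10
  28^7 mod 37 = (10 * 28) mod 37 = 21
  28^8 mod 37 = (21 * 28) mod 37 = 33
  28^9 mod 37 = (33 * 28) mod 37 = 36
Result: shared secret = 36.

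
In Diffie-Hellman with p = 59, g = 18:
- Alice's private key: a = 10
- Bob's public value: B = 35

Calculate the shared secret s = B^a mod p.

Step 1: s = B^a mod p = 35^10 mod 59.
  35^1 mod 59 = 35
  35^2 mod 59 = (35 * 35) mod 59 = 45
  35^3 mod 59 = (45 * 35) mod 59 = 41
  35^4 mod 59 = (41 * 35) mod 59 = 19
  35^5 mod 59 = (19 * 35) mod 59 = 16
  35^6 mod 59 = (16 * 35) mod 59 = 29
  35^7 mod 59 = (29 * 35) mod 59 = 12
  35^8 mod 59 = (12 * 35) mod 59 = 7
  35^9 mod 59 = (7 * 35) mod 59 = 9
  35^10 mod 59 = (9 * 35) mod 59 = 20
Result: shared secret = 20.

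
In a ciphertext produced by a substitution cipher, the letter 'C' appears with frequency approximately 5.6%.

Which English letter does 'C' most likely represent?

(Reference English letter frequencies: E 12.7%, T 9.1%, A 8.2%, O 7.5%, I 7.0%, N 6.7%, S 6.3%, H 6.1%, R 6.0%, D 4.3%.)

Step 1: The observed frequency is 5.6%.
Step 2: Compare with English frequencies:
  E: 12.7% (difference: 7.1%)
  T: 9.1% (difference: 3.5%)
  A: 8.2% (difference: 2.6%)
  O: 7.5% (difference: 1.9%)
  I: 7.0% (difference: 1.4%)
  N: 6.7% (difference: 1.1%)
  S: 6.3% (difference: 0.7%)
  H: 6.1% (difference: 0.5%)
  R: 6.0% (difference: 0.4%) <-- closest
  D: 4.3% (difference: 1.3%)
Step 3: 'C' most likely represents 'R' (frequency 6.0%).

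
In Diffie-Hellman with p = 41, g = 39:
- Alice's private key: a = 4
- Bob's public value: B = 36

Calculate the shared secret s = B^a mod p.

Step 1: s = B^a mod p = 36^4 mod 41.
  36^1 mod 41 = 36
  36^2 mod 41 = (36 * 36) mod 41 = 25
  36^3 mod 41 = (25 * 36) mod 41 = 39
  36^4 mod 41 = (39 * 36) mod 41 = 10
Result: shared secret = 10.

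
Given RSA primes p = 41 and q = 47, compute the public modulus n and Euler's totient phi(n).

Step 1: n = p * q = 41 * 47 = 1927.
Step 2: phi(n) = (p-1)(q-1) = 40 * 46 = 1840.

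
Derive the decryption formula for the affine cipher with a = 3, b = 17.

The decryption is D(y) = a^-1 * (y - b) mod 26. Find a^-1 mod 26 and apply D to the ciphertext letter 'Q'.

Step 1: Find a^-1, the modular inverse of 3 mod 26.
Step 2: We need 3 * a^-1 = 1 (mod 26).
Step 3: 3 * 9 = 27 = 1 * 26 + 1, so a^-1 = 9.
Step 4: D(y) = 9(y - 17) mod 26.
Step 5: Apply to 'Q' (y = 16): D(16) = 9 * (16 - 17) mod 26 = 9 * -1 mod 26 = 17 -> 'R'.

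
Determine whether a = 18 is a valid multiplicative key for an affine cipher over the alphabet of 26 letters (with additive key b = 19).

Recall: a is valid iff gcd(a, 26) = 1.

Step 1: Compute gcd(18, 26).
Step 2: gcd(18, 26) = 2.
Since gcd = 2 != 1, 18 shares a common factor with 26, so it cannot be used.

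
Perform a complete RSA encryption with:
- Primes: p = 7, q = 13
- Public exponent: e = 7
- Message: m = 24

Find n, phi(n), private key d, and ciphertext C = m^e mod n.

Step 1: n = 7 * 13 = 91.
Step 2: phi(n) = (7-1)(13-1) = 6 * 12 = 72.
Step 3: Find d = 7^(-1) mod 72 = 31.
  Verify: 7 * 31 = 217 = 1 (mod 72).
Step 4: C = 24^7 mod 91 = 80.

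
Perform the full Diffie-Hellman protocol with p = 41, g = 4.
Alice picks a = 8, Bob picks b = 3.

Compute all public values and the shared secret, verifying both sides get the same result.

Step 1: A = g^a mod p = 4^8 mod 41 = 18.
Step 2: B = g^b mod p = 4^3 mod 41 = 23.
Step 3: Alice computes s = B^a mod p = 23^8 mod 41 = 10.
Step 4: Bob computes s = A^b mod p = 18^3 mod 41 = 10.
Both sides agree: shared secret = 10.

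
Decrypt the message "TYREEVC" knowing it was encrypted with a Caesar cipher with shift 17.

Step 1: Reverse the shift by subtracting 17 from each letter position.
  T (position 19) -> position (19-17) mod 26 = 2 -> C
  Y (position 24) -> position (24-17) mod 26 = 7 -> H
  R (position 17) -> position (17-17) mod 26 = 0 -> A
  E (position 4) -> position (4-17) mod 26 = 13 -> N
  E (position 4) -> position (4-17) mod 26 = 13 -> N
  V (position 21) -> position (21-17) mod 26 = 4 -> E
  C (position 2) -> position (2-17) mod 26 = 11 -> L
Decrypted message: CHANNEL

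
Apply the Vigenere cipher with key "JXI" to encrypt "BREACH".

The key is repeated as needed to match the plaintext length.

Step 1: Repeat key to match plaintext length:
  Plaintext: BREACH
  Key:       JXIJXI
Step 2: Encrypt each letter:
  B(1) + J(9) = (1+9) mod 26 = 10 = K
  R(17) + X(23) = (17+23) mod 26 = 14 = O
  E(4) + I(8) = (4+8) mod 26 = 12 = M
  A(0) + J(9) = (0+9) mod 26 = 9 = J
  C(2) + X(23) = (2+23) mod 26 = 25 = Z
  H(7) + I(8) = (7+8) mod 26 = 15 = P
Ciphertext: KOMJZP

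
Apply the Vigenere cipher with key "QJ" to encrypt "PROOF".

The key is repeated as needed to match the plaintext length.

Step 1: Repeat key to match plaintext length:
  Plaintext: PROOF
  Key:       QJQJQ
Step 2: Encrypt each letter:
  P(15) + Q(16) = (15+16) mod 26 = 5 = F
  R(17) + J(9) = (17+9) mod 26 = 0 = A
  O(14) + Q(16) = (14+16) mod 26 = 4 = E
  O(14) + J(9) = (14+9) mod 26 = 23 = X
  F(5) + Q(16) = (5+16) mod 26 = 21 = V
Ciphertext: FAEXV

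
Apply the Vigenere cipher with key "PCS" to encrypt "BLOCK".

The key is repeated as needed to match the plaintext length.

Step 1: Repeat key to match plaintext length:
  Plaintext: BLOCK
  Key:       PCSPC
Step 2: Encrypt each letter:
  B(1) + P(15) = (1+15) mod 26 = 16 = Q
  L(11) + C(2) = (11+2) mod 26 = 13 = N
  O(14) + S(18) = (14+18) mod 26 = 6 = G
  C(2) + P(15) = (2+15) mod 26 = 17 = R
  K(10) + C(2) = (10+2) mod 26 = 12 = M
Ciphertext: QNGRM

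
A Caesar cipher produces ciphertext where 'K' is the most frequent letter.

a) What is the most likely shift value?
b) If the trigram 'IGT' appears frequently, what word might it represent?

Step 1: In English, 'E' is the most frequent letter (12.7%).
Step 2: The most frequent ciphertext letter is 'K' (position 10).
Step 3: Shift = (10 - 4) mod 26 = 6.
Step 4: Decrypt 'IGT' by shifting back 6:
  I -> C
  G -> A
  T -> N
Step 5: 'IGT' decrypts to 'CAN'.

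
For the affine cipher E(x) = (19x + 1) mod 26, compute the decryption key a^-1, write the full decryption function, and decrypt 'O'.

Step 1: Find a^-1, the modular inverse of 19 mod 26.
Step 2: We need 19 * a^-1 = 1 (mod 26).
Step 3: 19 * 11 = 209 = 8 * 26 + 1, so a^-1 = 11.
Step 4: D(y) = 11(y - 1) mod 26.
Step 5: Apply to 'O' (y = 14): D(14) = 11 * (14 - 1) mod 26 = 11 * 13 mod 26 = 13 -> 'N'.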